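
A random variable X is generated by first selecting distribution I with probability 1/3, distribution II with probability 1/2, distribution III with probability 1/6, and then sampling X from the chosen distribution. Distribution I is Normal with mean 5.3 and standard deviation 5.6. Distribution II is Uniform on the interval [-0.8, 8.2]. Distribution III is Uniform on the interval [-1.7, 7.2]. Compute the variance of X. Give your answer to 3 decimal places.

15.792

Per component, I: μ=5.3, E[X²]=59.45; II: μ=3.7, E[X²]=20.44; III: μ=2.75, E[X²]=14.1633.
E[X] = 0.333333·5.3 + 0.5·3.7 + 0.166667·2.75 = 4.075.
E[X²] = 0.333333·59.45 + 0.5·20.44 + 0.166667·14.1633 = 32.3972.
Var(X) = E[X²] − (E[X])² = 32.3972 − 16.6056 = 15.7916.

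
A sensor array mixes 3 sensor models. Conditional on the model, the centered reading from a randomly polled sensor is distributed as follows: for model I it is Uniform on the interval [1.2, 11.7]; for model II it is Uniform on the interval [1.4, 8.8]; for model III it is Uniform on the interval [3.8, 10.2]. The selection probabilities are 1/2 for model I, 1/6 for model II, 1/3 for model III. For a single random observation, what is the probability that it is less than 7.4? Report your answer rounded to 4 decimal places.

Conditional on each model, P(X < 7.4): I: 0.590476; II: 0.810811; III: 0.5625.
By total probability, P(X < 7.4) = 0.5·0.590476 + 0.166667·0.810811 + 0.333333·0.5625 = 0.617873.

0.6179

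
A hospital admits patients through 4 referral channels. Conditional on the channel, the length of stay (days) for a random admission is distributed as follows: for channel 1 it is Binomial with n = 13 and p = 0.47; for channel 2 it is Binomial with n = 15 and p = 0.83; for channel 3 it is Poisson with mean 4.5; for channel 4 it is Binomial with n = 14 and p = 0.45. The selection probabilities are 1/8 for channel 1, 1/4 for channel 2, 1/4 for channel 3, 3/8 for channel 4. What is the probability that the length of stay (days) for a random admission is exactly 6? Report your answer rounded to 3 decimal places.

Conditional on each channel, P(X = 6): 1: 0.217288; 2: 0.00019405; 3: 0.12812; 4: 0.208801.
By total probability, P(X = 6) = 0.125·0.217288 + 0.25·0.00019405 + 0.25·0.12812 + 0.375·0.208801 = 0.13754.

0.138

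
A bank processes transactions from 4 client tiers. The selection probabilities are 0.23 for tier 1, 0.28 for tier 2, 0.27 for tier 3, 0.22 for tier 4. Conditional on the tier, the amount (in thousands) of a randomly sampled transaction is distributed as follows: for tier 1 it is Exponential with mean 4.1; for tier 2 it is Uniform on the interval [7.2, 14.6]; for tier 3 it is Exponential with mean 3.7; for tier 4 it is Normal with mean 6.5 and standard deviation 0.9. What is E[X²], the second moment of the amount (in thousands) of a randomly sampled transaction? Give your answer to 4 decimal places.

59.1429

For each component E[X²] = Var + (mean)², giving 1: 33.62; 2: 123.373; 3: 27.38; 4: 43.06.
Overall E[X²] = 0.23·33.62 + 0.28·123.373 + 0.27·27.38 + 0.22·43.06 = 59.1429.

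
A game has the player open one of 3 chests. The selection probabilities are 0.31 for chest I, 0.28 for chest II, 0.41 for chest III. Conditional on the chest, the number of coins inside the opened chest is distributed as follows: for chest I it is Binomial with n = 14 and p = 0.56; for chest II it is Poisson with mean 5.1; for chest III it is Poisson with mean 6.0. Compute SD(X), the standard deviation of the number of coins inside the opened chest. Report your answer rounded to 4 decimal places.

Per component, I: μ=7.84, E[X²]=64.9152; II: μ=5.1, E[X²]=31.11; III: μ=6, E[X²]=42.
E[X] = 0.31·7.84 + 0.28·5.1 + 0.41·6 = 6.3184.
E[X²] = 0.31·64.9152 + 0.28·31.11 + 0.41·42 = 46.0545.
Var(X) = E[X²] − (E[X])² = 46.0545 − 39.9222 = 6.13233.
SD(X) = √6.13233 = 2.47635.

2.4764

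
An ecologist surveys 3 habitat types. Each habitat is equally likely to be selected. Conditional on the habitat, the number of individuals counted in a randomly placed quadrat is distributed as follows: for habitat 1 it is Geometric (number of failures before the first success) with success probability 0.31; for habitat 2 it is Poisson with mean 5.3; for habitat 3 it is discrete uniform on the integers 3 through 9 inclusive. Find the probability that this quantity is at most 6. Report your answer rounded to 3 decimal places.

0.738

Conditional on each habitat, P(X ≤ 6): 1: 0.925536; 2: 0.717134; 3: 0.571429.
By total probability, P(X ≤ 6) = 0.333333·0.925536 + 0.333333·0.717134 + 0.333333·0.571429 = 0.738033.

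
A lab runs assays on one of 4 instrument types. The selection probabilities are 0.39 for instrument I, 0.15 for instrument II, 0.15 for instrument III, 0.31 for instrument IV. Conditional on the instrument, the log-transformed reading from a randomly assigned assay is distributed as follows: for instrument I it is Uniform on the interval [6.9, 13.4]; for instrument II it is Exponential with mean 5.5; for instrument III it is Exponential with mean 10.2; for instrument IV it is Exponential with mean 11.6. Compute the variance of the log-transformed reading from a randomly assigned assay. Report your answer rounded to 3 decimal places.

67.068

Per component, I: μ=10.15, E[X²]=106.543; II: μ=5.5, E[X²]=60.5; III: μ=10.2, E[X²]=208.08; IV: μ=11.6, E[X²]=269.12.
E[X] = 0.39·10.15 + 0.15·5.5 + 0.15·10.2 + 0.31·11.6 = 9.9095.
E[X²] = 0.39·106.543 + 0.15·60.5 + 0.15·208.08 + 0.31·269.12 = 165.266.
Var(X) = E[X²] − (E[X])² = 165.266 − 98.1982 = 67.0679.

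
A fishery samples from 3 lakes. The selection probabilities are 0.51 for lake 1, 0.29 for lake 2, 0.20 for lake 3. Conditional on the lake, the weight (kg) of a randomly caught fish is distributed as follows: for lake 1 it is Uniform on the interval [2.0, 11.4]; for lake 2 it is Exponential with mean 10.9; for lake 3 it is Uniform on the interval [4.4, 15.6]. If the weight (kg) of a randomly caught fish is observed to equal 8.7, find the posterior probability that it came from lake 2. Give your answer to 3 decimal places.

0.142

Likelihoods f(8.7 | ·): 1: 0.106383; 2: 0.0412985; 3: 0.0892857.
Posterior ∝ prior × likelihood. Numerator for 2: 0.29·0.0412985 = 0.0119766.
Normalizing constant: 0.51·0.106383 + 0.29·0.0412985 + 0.2·0.0892857 = 0.084089.
P(2 | observation) = 0.0119766 / 0.084089 = 0.142427.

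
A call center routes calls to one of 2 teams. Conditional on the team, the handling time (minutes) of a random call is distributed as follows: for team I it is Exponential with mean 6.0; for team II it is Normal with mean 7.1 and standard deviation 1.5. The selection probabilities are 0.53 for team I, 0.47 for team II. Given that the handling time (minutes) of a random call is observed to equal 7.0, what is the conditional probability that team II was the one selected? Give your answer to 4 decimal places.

Likelihoods f(7.0 | ·): I: 0.0519005; II: 0.265371.
Posterior ∝ prior × likelihood. Numerator for II: 0.47·0.265371 = 0.124724.
Normalizing constant: 0.53·0.0519005 + 0.47·0.265371 = 0.152232.
P(II | observation) = 0.124724 / 0.152232 = 0.819306.

0.8193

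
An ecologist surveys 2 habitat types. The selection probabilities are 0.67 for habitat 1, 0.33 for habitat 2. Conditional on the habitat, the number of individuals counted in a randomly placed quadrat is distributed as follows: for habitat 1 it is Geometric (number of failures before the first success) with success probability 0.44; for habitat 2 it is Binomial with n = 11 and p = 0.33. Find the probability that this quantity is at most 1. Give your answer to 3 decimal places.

0.486

Conditional on each habitat, P(X ≤ 1): 1: 0.6864; 2: 0.078382.
By total probability, P(X ≤ 1) = 0.67·0.6864 + 0.33·0.078382 = 0.485754.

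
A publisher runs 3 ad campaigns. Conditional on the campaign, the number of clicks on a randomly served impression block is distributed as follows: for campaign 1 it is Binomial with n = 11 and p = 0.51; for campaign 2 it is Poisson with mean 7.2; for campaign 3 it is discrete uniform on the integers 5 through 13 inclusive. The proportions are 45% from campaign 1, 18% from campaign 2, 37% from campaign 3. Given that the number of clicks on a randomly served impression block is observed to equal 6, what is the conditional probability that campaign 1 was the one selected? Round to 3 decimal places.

0.606

Likelihoods P(X=6 | ·): 1: 0.229638; 2: 0.144458; 3: 0.111111.
Posterior ∝ prior × likelihood. Numerator for 1: 0.45·0.229638 = 0.103337.
Normalizing constant: 0.45·0.229638 + 0.18·0.144458 + 0.37·0.111111 = 0.170451.
P(1 | observation) = 0.103337 / 0.170451 = 0.606258.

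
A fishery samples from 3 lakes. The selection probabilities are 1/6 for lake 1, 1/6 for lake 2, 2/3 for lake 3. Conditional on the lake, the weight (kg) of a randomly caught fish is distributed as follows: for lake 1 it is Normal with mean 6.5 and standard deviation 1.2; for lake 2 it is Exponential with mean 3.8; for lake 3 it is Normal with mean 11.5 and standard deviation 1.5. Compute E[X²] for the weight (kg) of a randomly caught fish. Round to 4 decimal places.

101.7617

For each component E[X²] = Var + (mean)², giving 1: 43.69; 2: 28.88; 3: 134.5.
Overall E[X²] = 0.166667·43.69 + 0.166667·28.88 + 0.666667·134.5 = 101.762.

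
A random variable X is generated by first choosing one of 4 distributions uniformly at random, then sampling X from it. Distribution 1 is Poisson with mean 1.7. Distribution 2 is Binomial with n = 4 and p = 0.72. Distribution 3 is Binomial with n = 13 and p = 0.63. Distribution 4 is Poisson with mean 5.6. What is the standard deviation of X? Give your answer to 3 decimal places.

Per component, 1: μ=1.7, E[X²]=4.59; 2: μ=2.88, E[X²]=9.1008; 3: μ=8.19, E[X²]=70.1064; 4: μ=5.6, E[X²]=36.96.
E[X] = 0.25·1.7 + 0.25·2.88 + 0.25·8.19 + 0.25·5.6 = 4.5925.
E[X²] = 0.25·4.59 + 0.25·9.1008 + 0.25·70.1064 + 0.25·36.96 = 30.1893.
Var(X) = E[X²] − (E[X])² = 30.1893 − 21.0911 = 9.09824.
SD(X) = √9.09824 = 3.01633.

3.016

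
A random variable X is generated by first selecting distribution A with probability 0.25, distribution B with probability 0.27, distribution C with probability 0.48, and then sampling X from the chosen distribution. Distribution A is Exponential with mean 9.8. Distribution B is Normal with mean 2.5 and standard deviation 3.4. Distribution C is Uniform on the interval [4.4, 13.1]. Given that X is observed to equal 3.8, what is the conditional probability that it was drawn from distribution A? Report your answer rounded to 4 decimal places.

Likelihoods f(3.8 | ·): A: 0.0692427; B: 0.109065; C: 0.
Posterior ∝ prior × likelihood. Numerator for A: 0.25·0.0692427 = 0.0173107.
Normalizing constant: 0.25·0.0692427 + 0.27·0.109065 + 0.48·0 = 0.0467582.
P(A | observation) = 0.0173107 / 0.0467582 = 0.370217.

0.3702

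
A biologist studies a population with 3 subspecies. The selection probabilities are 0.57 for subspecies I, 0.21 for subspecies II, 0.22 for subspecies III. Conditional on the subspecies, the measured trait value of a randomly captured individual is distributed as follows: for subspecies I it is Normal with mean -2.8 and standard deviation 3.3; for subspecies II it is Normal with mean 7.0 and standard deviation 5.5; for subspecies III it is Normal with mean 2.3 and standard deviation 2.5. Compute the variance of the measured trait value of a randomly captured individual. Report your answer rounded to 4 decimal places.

29.7130

Per component, I: μ=-2.8, E[X²]=18.73; II: μ=7, E[X²]=79.25; III: μ=2.3, E[X²]=11.54.
E[X] = 0.57·-2.8 + 0.21·7 + 0.22·2.3 = 0.38.
E[X²] = 0.57·18.73 + 0.21·79.25 + 0.22·11.54 = 29.8574.
Var(X) = E[X²] − (E[X])² = 29.8574 − 0.1444 = 29.713.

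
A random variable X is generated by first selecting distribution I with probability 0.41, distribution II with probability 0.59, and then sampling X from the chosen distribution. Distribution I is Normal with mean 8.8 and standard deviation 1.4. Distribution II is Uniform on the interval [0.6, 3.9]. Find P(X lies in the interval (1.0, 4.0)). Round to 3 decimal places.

Conditional on each component, P(1.0 < X < 4.0): I: 0.000303371; II: 0.878788.
By total probability, P(1.0 < X < 4.0) = 0.41·0.000303371 + 0.59·0.878788 = 0.518609.

0.519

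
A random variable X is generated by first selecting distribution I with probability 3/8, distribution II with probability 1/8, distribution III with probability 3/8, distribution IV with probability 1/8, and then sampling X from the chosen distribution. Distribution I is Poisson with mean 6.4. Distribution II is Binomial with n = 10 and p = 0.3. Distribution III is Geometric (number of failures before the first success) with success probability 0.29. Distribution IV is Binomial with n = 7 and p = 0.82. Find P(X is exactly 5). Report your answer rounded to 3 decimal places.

Conditional on each component, P(X = 5): I: 0.148674; II: 0.102919; III: 0.0523227; IV: 0.252251.
By total probability, P(X = 5) = 0.375·0.148674 + 0.125·0.102919 + 0.375·0.0523227 + 0.125·0.252251 = 0.11977.

0.120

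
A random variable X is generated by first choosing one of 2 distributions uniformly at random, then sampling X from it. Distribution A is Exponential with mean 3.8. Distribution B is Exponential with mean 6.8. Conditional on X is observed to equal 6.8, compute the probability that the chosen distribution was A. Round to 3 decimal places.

0.448

Likelihoods f(6.8 | ·): A: 0.04396; B: 0.0540999.
Posterior ∝ prior × likelihood. Numerator for A: 0.5·0.04396 = 0.02198.
Normalizing constant: 0.5·0.04396 + 0.5·0.0540999 = 0.04903.
P(A | observation) = 0.02198 / 0.04903 = 0.448297.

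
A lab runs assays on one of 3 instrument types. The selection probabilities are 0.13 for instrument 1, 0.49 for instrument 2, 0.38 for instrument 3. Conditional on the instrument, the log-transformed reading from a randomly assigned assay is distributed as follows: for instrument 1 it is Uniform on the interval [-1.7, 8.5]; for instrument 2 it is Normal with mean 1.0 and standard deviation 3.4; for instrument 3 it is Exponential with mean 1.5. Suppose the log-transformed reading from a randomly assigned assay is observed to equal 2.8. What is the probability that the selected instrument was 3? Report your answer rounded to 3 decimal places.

Likelihoods f(2.8 | ·): 1: 0.0980392; 2: 0.101993; 3: 0.103092.
Posterior ∝ prior × likelihood. Numerator for 3: 0.38·0.103092 = 0.039175.
Normalizing constant: 0.13·0.0980392 + 0.49·0.101993 + 0.38·0.103092 = 0.101897.
P(3 | observation) = 0.039175 / 0.101897 = 0.384459.

0.384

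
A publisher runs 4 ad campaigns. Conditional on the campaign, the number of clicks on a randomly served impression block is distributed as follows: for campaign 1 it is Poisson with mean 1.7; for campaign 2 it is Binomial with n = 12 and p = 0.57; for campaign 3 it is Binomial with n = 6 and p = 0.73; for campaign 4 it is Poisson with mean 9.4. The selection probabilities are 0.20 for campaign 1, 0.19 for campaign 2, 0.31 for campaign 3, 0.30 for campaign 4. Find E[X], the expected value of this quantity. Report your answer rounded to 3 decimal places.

Component means — 1: 1.7; 2: 6.84; 3: 4.38; 4: 9.4.
E[X] = 0.2·1.7 + 0.19·6.84 + 0.31·4.38 + 0.3·9.4 = 5.8174.

5.817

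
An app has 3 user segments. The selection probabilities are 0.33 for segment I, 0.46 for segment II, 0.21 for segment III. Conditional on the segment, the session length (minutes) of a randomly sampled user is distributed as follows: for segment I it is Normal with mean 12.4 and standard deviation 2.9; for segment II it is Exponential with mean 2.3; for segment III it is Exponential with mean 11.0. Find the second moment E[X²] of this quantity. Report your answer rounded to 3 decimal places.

For each component E[X²] = Var + (mean)², giving I: 162.17; II: 10.58; III: 242.
Overall E[X²] = 0.33·162.17 + 0.46·10.58 + 0.21·242 = 109.203.

109.203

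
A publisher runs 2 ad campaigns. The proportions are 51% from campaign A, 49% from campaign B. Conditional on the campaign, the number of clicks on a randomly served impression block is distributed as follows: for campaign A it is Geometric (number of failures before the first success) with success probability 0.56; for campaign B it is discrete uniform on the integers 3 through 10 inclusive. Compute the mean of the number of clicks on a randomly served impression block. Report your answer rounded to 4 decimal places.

Component means — A: 0.785714; B: 6.5.
E[X] = 0.51·0.785714 + 0.49·6.5 = 3.58571.

3.5857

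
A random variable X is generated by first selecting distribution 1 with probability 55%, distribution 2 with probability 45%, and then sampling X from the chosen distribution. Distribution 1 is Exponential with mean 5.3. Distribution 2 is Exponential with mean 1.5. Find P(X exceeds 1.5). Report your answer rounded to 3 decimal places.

0.580

Conditional on each component, P(X > 1.5): 1: 0.753506; 2: 0.367879.
By total probability, P(X > 1.5) = 0.55·0.753506 + 0.45·0.367879 = 0.579974.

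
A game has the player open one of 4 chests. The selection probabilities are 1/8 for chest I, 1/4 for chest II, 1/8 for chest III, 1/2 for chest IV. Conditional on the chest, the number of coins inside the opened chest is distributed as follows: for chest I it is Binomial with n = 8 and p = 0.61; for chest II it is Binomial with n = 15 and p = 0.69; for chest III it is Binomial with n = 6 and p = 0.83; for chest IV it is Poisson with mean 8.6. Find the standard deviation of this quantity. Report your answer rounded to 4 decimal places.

3.0576

Per component, I: μ=4.88, E[X²]=25.7176; II: μ=10.35, E[X²]=110.331; III: μ=4.98, E[X²]=25.647; IV: μ=8.6, E[X²]=82.56.
E[X] = 0.125·4.88 + 0.25·10.35 + 0.125·4.98 + 0.5·8.6 = 8.12.
E[X²] = 0.125·25.7176 + 0.25·110.331 + 0.125·25.647 + 0.5·82.56 = 75.2833.
Var(X) = E[X²] − (E[X])² = 75.2833 − 65.9344 = 9.34893.
SD(X) = √9.34893 = 3.0576.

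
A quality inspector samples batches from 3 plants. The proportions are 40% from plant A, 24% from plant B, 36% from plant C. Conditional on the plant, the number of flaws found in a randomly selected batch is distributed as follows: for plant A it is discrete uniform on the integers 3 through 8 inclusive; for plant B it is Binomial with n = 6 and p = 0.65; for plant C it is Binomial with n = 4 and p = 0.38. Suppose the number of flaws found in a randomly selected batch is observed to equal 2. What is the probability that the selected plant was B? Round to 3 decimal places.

Likelihoods P(X=2 | ·): A: 0; B: 0.0951021; C: 0.333044.
Posterior ∝ prior × likelihood. Numerator for B: 0.24·0.0951021 = 0.0228245.
Normalizing constant: 0.4·0 + 0.24·0.0951021 + 0.36·0.333044 = 0.14272.
P(B | observation) = 0.0228245 / 0.14272 = 0.159925.

0.160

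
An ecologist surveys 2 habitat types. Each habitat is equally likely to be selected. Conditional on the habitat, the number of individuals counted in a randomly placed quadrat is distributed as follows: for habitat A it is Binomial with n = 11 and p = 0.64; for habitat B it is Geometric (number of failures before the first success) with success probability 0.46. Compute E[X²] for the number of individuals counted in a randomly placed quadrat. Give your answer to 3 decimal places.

For each component E[X²] = Var + (mean)², giving A: 52.096; B: 3.93006.
Overall E[X²] = 0.5·52.096 + 0.5·3.93006 = 28.013.

28.013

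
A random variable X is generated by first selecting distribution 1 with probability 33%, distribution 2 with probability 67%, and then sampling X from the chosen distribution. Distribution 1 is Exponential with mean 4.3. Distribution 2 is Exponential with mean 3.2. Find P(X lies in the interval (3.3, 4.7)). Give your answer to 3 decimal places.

Conditional on each component, P(3.3 < X < 4.7): 1: 0.128997; 2: 0.126348.
By total probability, P(3.3 < X < 4.7) = 0.33·0.128997 + 0.67·0.126348 = 0.127222.

0.127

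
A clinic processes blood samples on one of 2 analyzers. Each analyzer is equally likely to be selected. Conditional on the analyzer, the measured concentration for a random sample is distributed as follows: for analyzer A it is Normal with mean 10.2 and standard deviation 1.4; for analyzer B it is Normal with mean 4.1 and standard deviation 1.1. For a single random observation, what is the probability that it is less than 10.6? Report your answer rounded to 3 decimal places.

0.806

Conditional on each analyzer, P(X < 10.6): A: 0.612452; B: 1.
By total probability, P(X < 10.6) = 0.5·0.612452 + 0.5·1 = 0.806226.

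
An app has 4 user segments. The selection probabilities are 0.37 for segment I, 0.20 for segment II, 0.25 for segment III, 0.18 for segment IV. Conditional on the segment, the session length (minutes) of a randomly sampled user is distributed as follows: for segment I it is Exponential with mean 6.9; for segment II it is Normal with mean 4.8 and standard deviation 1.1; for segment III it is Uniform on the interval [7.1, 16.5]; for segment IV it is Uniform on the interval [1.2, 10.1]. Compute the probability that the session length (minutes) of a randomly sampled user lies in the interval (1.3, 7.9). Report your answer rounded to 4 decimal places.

Conditional on each segment, P(1.3 < X < 7.9): I: 0.510032; II: 0.996853; III: 0.0851064; IV: 0.741573.
By total probability, P(1.3 < X < 7.9) = 0.37·0.510032 + 0.2·0.996853 + 0.25·0.0851064 + 0.18·0.741573 = 0.542842.

0.5428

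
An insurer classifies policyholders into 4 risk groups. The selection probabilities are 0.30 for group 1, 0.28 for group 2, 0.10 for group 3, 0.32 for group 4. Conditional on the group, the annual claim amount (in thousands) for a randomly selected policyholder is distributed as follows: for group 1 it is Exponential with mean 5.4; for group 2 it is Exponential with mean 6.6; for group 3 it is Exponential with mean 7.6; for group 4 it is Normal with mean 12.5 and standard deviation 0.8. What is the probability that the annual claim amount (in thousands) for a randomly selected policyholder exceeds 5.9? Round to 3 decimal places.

Conditional on each group, P(X > 5.9): 1: 0.335346; 2: 0.409041; 3: 0.460098; 4: 1.
By total probability, P(X > 5.9) = 0.3·0.335346 + 0.28·0.409041 + 0.1·0.460098 + 0.32·1 = 0.581145.

0.581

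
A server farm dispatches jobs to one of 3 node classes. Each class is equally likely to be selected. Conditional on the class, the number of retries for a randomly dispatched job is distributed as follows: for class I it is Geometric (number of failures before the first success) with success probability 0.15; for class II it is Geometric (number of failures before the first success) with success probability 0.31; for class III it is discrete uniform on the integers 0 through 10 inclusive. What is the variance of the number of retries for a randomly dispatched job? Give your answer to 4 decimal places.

Per component, I: μ=5.66667, E[X²]=69.8889; II: μ=2.22581, E[X²]=12.1342; III: μ=5, E[X²]=35.
E[X] = 0.333333·5.66667 + 0.333333·2.22581 + 0.333333·5 = 4.29749.
E[X²] = 0.333333·69.8889 + 0.333333·12.1342 + 0.333333·35 = 39.0077.
Var(X) = E[X²] − (E[X])² = 39.0077 − 18.4684 = 20.5393.

20.5393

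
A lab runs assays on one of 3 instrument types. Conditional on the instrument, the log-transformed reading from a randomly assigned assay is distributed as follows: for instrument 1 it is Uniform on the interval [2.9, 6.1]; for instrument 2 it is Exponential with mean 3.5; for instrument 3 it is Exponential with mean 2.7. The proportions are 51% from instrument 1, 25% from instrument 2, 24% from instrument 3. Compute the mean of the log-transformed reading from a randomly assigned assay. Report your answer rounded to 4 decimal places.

Component means — 1: 4.5; 2: 3.5; 3: 2.7.
E[X] = 0.51·4.5 + 0.25·3.5 + 0.24·2.7 = 3.818.

3.8180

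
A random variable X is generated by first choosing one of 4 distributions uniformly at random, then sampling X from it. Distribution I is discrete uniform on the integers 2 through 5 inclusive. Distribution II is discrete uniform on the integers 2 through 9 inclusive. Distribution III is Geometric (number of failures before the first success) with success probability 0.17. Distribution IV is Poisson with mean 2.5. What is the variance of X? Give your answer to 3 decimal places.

10.803

Per component, I: μ=3.5, E[X²]=13.5; II: μ=5.5, E[X²]=35.5; III: μ=4.88235, E[X²]=52.5571; IV: μ=2.5, E[X²]=8.75.
E[X] = 0.25·3.5 + 0.25·5.5 + 0.25·4.88235 + 0.25·2.5 = 4.09559.
E[X²] = 0.25·13.5 + 0.25·35.5 + 0.25·52.5571 + 0.25·8.75 = 27.5768.
Var(X) = E[X²] − (E[X])² = 27.5768 − 16.7738 = 10.8029.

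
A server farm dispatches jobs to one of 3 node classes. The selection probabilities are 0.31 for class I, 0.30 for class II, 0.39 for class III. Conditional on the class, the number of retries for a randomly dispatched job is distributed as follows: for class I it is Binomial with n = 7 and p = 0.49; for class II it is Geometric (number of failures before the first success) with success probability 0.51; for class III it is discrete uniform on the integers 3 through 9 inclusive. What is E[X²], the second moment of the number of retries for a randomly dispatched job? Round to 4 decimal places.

For each component E[X²] = Var + (mean)², giving I: 13.5142; II: 2.807; III: 40.
Overall E[X²] = 0.31·13.5142 + 0.3·2.807 + 0.39·40 = 20.6315.

20.6315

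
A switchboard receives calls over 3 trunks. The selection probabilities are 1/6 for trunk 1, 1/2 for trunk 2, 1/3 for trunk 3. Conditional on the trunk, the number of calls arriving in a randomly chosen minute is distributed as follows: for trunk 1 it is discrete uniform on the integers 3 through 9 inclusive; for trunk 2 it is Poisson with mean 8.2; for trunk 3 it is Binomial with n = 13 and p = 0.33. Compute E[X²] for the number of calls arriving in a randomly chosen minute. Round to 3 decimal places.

51.479

For each component E[X²] = Var + (mean)², giving 1: 40; 2: 75.44; 3: 21.2784.
Overall E[X²] = 0.166667·40 + 0.5·75.44 + 0.333333·21.2784 = 51.4795.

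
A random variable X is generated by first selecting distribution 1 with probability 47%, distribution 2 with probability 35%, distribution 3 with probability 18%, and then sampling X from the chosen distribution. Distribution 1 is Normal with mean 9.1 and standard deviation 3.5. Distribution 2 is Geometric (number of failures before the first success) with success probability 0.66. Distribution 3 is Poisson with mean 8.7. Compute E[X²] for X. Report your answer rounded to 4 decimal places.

60.2345

For each component E[X²] = Var + (mean)², giving 1: 95.06; 2: 1.04591; 3: 84.39.
Overall E[X²] = 0.47·95.06 + 0.35·1.04591 + 0.18·84.39 = 60.2345.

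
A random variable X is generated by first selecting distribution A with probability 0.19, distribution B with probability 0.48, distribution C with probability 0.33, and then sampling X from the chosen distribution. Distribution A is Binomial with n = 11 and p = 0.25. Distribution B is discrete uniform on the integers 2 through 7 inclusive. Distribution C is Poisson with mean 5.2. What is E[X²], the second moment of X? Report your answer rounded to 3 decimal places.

For each component E[X²] = Var + (mean)², giving A: 9.625; B: 23.1667; C: 32.24.
Overall E[X²] = 0.19·9.625 + 0.48·23.1667 + 0.33·32.24 = 23.588.

23.588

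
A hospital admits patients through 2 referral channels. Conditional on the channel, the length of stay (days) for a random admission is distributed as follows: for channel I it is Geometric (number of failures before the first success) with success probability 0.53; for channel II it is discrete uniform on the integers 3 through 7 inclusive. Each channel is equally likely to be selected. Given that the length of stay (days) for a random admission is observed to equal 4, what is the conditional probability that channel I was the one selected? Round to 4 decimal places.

0.1145

Likelihoods P(X=4 | ·): I: 0.0258623; II: 0.2.
Posterior ∝ prior × likelihood. Numerator for I: 0.5·0.0258623 = 0.0129312.
Normalizing constant: 0.5·0.0258623 + 0.5·0.2 = 0.112931.
P(I | observation) = 0.0129312 / 0.112931 = 0.114505.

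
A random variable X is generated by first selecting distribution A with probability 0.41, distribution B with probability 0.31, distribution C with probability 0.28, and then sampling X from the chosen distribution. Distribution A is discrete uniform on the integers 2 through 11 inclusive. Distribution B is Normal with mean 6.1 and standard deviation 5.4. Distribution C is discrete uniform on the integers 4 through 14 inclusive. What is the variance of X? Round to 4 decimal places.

16.6899

Per component, A: μ=6.5, E[X²]=50.5; B: μ=6.1, E[X²]=66.37; C: μ=9, E[X²]=91.
E[X] = 0.41·6.5 + 0.31·6.1 + 0.28·9 = 7.076.
E[X²] = 0.41·50.5 + 0.31·66.37 + 0.28·91 = 66.7597.
Var(X) = E[X²] − (E[X])² = 66.7597 − 50.0698 = 16.6899.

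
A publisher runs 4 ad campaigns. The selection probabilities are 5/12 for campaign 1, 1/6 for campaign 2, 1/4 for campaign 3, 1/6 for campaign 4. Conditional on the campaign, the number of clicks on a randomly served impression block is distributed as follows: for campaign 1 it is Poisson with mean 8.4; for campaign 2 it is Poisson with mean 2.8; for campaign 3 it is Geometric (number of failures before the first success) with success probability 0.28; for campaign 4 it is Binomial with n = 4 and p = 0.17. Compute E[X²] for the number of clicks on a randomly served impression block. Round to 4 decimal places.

For each component E[X²] = Var + (mean)², giving 1: 78.96; 2: 10.64; 3: 15.7959; 4: 1.0268.
Overall E[X²] = 0.416667·78.96 + 0.166667·10.64 + 0.25·15.7959 + 0.166667·1.0268 = 38.7934.

38.7934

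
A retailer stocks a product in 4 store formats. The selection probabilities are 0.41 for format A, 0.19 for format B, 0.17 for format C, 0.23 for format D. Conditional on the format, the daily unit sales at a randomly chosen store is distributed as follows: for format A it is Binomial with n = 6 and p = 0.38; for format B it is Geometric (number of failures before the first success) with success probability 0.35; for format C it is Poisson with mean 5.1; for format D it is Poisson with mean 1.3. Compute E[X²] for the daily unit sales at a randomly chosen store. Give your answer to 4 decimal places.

10.3508

For each component E[X²] = Var + (mean)², giving A: 6.612; B: 8.7551; C: 31.11; D: 2.99.
Overall E[X²] = 0.41·6.612 + 0.19·8.7551 + 0.17·31.11 + 0.23·2.99 = 10.3508.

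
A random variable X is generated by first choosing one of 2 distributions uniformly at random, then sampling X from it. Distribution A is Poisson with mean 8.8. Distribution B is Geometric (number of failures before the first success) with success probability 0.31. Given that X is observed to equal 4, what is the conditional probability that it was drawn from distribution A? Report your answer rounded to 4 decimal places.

Likelihoods P(X=4 | ·): A: 0.0376641; B: 0.0702681.
Posterior ∝ prior × likelihood. Numerator for A: 0.5·0.0376641 = 0.0188321.
Normalizing constant: 0.5·0.0376641 + 0.5·0.0702681 = 0.0539661.
P(A | observation) = 0.0188321 / 0.0539661 = 0.348961.

0.3490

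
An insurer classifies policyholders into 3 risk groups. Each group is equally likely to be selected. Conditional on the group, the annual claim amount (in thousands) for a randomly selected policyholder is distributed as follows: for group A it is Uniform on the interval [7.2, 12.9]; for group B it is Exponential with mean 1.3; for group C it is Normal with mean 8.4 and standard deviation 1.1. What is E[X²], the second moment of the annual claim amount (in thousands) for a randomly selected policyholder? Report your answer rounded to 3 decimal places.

For each component E[X²] = Var + (mean)², giving A: 103.71; B: 3.38; C: 71.77.
Overall E[X²] = 0.333333·103.71 + 0.333333·3.38 + 0.333333·71.77 = 59.62.

59.620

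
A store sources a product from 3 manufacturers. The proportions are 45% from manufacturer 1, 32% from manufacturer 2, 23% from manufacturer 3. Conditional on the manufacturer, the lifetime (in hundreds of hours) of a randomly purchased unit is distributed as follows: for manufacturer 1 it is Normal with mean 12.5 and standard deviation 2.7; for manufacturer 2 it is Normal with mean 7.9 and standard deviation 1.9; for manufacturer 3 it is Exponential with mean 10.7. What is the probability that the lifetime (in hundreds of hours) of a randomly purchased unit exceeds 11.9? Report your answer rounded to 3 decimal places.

Conditional on each manufacturer, P(X > 11.9): 1: 0.58793; 2: 0.0176342; 3: 0.328851.
By total probability, P(X > 11.9) = 0.45·0.58793 + 0.32·0.0176342 + 0.23·0.328851 = 0.345847.

0.346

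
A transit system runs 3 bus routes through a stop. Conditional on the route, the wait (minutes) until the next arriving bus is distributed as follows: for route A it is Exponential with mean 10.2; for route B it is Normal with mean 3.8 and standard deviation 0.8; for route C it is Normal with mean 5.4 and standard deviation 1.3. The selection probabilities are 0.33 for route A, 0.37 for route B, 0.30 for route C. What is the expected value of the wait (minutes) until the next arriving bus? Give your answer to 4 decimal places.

Component means — A: 10.2; B: 3.8; C: 5.4.
E[X] = 0.33·10.2 + 0.37·3.8 + 0.3·5.4 = 6.392.

6.3920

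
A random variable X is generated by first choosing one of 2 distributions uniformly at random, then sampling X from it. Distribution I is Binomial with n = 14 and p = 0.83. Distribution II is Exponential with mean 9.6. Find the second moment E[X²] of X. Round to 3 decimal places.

For each component E[X²] = Var + (mean)², giving I: 137; II: 184.32.
Overall E[X²] = 0.5·137 + 0.5·184.32 = 160.66.

160.660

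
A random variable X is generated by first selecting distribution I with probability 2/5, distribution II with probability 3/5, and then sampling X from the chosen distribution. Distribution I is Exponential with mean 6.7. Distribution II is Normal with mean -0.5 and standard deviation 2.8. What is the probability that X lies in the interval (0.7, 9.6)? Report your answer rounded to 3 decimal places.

Conditional on each component, P(0.7 < X < 9.6): I: 0.662164; II: 0.333963.
By total probability, P(0.7 < X < 9.6) = 0.4·0.662164 + 0.6·0.333963 = 0.465243.

0.465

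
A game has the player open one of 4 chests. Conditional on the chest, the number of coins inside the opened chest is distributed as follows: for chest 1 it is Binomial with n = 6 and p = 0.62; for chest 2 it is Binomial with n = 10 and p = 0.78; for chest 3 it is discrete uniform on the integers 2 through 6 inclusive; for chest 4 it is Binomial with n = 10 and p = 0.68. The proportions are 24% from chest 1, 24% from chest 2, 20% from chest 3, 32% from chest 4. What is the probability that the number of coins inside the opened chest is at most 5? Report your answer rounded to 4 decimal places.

Conditional on each chest, P(X ≤ 5): 1: 0.9432; 2: 0.0478897; 3: 0.8; 4: 0.186655.
By total probability, P(X ≤ 5) = 0.24·0.9432 + 0.24·0.0478897 + 0.2·0.8 + 0.32·0.186655 = 0.457591.

0.4576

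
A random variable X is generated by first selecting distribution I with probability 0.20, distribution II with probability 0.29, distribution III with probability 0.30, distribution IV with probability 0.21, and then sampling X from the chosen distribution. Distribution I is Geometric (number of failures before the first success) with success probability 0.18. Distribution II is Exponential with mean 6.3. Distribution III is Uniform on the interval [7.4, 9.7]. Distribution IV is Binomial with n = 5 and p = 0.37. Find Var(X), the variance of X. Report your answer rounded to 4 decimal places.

Per component, I: μ=4.55556, E[X²]=46.0617; II: μ=6.3, E[X²]=79.38; III: μ=8.55, E[X²]=73.5433; IV: μ=1.85, E[X²]=4.588.
E[X] = 0.2·4.55556 + 0.29·6.3 + 0.3·8.55 + 0.21·1.85 = 5.69161.
E[X²] = 0.2·46.0617 + 0.29·79.38 + 0.3·73.5433 + 0.21·4.588 = 55.259.
Var(X) = E[X²] − (E[X])² = 55.259 − 32.3944 = 22.8646.

22.8646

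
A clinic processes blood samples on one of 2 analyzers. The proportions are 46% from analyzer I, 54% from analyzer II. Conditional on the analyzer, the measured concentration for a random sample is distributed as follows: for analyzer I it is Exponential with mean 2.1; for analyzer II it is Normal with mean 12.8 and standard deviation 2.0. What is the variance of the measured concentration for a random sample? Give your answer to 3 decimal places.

Per component, I: μ=2.1, E[X²]=8.82; II: μ=12.8, E[X²]=167.84.
E[X] = 0.46·2.1 + 0.54·12.8 = 7.878.
E[X²] = 0.46·8.82 + 0.54·167.84 = 94.6908.
Var(X) = E[X²] − (E[X])² = 94.6908 − 62.0629 = 32.6279.

32.628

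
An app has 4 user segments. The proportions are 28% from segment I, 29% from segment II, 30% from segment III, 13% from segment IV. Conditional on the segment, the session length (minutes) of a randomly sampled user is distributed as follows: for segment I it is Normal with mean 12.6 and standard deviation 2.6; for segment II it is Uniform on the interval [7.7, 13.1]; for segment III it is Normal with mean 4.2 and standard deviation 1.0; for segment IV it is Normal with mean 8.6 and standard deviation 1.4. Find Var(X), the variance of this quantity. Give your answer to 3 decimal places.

Per component, I: μ=12.6, E[X²]=165.52; II: μ=10.4, E[X²]=110.59; III: μ=4.2, E[X²]=18.64; IV: μ=8.6, E[X²]=75.92.
E[X] = 0.28·12.6 + 0.29·10.4 + 0.3·4.2 + 0.13·8.6 = 8.922.
E[X²] = 0.28·165.52 + 0.29·110.59 + 0.3·18.64 + 0.13·75.92 = 93.8783.
Var(X) = E[X²] − (E[X])² = 93.8783 − 79.6021 = 14.2762.

14.276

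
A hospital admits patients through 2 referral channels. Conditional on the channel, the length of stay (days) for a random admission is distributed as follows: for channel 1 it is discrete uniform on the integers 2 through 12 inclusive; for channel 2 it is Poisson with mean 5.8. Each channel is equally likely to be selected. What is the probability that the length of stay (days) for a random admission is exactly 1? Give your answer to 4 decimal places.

0.0088

Conditional on each channel, P(X = 1): 1: 0; 2: 0.0175598.
By total probability, P(X = 1) = 0.5·0 + 0.5·0.0175598 = 0.00877991.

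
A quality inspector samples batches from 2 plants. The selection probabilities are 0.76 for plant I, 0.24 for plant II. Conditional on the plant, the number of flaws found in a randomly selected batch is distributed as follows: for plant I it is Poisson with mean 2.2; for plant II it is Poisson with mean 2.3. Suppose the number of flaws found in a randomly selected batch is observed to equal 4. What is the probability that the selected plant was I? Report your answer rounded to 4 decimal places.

Likelihoods P(X=4 | ·): I: 0.108151; II: 0.116902.
Posterior ∝ prior × likelihood. Numerator for I: 0.76·0.108151 = 0.082195.
Normalizing constant: 0.76·0.108151 + 0.24·0.116902 = 0.110251.
P(I | observation) = 0.082195 / 0.110251 = 0.745522.

0.7455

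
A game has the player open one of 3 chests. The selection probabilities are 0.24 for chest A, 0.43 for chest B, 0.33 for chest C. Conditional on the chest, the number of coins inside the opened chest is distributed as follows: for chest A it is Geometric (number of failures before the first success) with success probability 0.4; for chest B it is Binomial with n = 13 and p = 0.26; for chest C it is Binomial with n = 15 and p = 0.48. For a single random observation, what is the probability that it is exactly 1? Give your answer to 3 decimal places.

Conditional on each chest, P(X = 1): A: 0.24; B: 0.0911375; C: 0.000760991.
By total probability, P(X = 1) = 0.24·0.24 + 0.43·0.0911375 + 0.33·0.000760991 = 0.0970403.

0.097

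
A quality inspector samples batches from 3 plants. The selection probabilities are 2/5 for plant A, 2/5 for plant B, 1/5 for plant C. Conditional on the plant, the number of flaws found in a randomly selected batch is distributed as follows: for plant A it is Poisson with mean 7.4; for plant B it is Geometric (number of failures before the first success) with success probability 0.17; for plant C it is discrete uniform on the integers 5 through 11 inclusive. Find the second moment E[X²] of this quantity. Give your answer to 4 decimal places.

For each component E[X²] = Var + (mean)², giving A: 62.16; B: 52.5571; C: 68.
Overall E[X²] = 0.4·62.16 + 0.4·52.5571 + 0.2·68 = 59.4868.

59.4868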